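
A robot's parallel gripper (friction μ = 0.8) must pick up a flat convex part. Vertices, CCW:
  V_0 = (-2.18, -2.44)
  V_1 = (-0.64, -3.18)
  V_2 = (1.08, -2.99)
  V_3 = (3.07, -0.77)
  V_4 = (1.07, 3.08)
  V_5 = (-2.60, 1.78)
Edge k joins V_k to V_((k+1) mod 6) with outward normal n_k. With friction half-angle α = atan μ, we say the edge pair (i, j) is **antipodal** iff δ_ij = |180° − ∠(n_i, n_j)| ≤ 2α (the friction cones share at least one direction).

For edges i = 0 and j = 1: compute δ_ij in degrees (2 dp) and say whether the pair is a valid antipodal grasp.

α = atan 0.8 = 38.66°;  2α = 77.32°
edge 0: e_0 = (+1.54, -0.74);  n_0 = (-0.4331, -0.9013)
edge 1: e_1 = (+1.72, +0.19);  n_1 = (+0.1098, -0.9940)
∠(n_0, n_1) = 31.97°
δ = |180° − 31.97°| = 148.03°
148.03° > 2α = 77.32°  →  invalid

δ = 148.03°, invalid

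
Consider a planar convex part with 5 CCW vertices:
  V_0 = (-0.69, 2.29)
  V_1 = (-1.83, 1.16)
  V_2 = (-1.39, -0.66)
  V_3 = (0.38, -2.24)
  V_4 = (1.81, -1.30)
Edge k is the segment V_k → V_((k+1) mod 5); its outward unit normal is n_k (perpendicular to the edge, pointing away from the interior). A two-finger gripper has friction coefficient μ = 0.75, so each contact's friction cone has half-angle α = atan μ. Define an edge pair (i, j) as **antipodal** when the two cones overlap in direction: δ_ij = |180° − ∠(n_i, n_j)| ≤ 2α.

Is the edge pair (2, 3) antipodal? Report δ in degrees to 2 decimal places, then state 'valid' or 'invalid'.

δ = 104.93°, invalid

α = atan 0.75 = 36.87°;  2α = 73.74°
edge 2: e_2 = (+1.77, -1.58);  n_2 = (-0.6659, -0.7460)
edge 3: e_3 = (+1.43, +0.94);  n_3 = (+0.5493, -0.8356)
∠(n_2, n_3) = 75.07°
δ = |180° − 75.07°| = 104.93°
104.93° > 2α = 73.74°  →  invalid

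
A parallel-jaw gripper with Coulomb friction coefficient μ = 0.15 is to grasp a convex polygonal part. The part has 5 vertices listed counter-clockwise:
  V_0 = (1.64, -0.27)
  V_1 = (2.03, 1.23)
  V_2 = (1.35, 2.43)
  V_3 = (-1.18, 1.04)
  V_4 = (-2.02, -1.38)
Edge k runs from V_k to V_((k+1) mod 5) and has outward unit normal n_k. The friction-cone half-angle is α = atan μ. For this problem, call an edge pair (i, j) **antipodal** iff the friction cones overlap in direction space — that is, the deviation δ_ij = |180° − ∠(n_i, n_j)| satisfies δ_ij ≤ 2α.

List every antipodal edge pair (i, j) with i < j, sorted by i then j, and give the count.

α = atan 0.15 = 8.53°;  2α = 17.06°
n_0 = (+0.9678, -0.2516)
n_1 = (+0.8700, +0.4930)
n_2 = (-0.4815, +0.8764)
n_3 = (-0.9447, +0.3279)
n_4 = (+0.2902, -0.9570)
  (0,1): δ = 135.89°  ·
  (0,2): δ = 46.64°  ·
  (0,3): δ = 4.57°  ✓
  (0,4): δ = 121.45°  ·
  (1,2): δ = 90.75°  ·
  (1,3): δ = 48.68°  ·
  (1,4): δ = 77.33°  ·
  (2,3): δ = 137.93°  ·
  (2,4): δ = 11.91°  ✓
  (3,4): δ = 53.99°  ·
antipodal pairs: 2

count = 2; pairs: (0,3), (2,4)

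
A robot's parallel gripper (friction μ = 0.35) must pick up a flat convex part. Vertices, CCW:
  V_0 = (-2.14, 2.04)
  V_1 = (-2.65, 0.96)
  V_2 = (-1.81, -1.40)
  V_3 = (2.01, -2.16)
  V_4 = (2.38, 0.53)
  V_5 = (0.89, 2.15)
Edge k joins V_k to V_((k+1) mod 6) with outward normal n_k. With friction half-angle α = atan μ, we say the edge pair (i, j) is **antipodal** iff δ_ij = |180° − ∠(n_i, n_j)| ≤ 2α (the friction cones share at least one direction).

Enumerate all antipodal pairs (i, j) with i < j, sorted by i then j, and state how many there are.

α = atan 0.35 = 19.29°;  2α = 38.58°
n_0 = (-0.9042, +0.4270)
n_1 = (-0.9421, -0.3353)
n_2 = (-0.1951, -0.9808)
n_3 = (+0.9907, -0.1363)
n_4 = (+0.7360, +0.6770)
n_5 = (-0.0363, +0.9993)
  (0,1): δ = 135.13°  ·
  (0,2): δ = 75.97°  ·
  (0,3): δ = 17.45°  ✓
  (0,4): δ = 67.88°  ·
  (0,5): δ = 117.36°  ·
  (1,2): δ = 120.84°  ·
  (1,3): δ = 27.42°  ✓
  (1,4): δ = 23.01°  ✓
  (1,5): δ = 72.49°  ·
  (2,3): δ = 86.58°  ·
  (2,4): δ = 36.14°  ✓
  (2,5): δ = 13.33°  ✓
  (3,4): δ = 129.56°  ·
  (3,5): δ = 80.09°  ·
  (4,5): δ = 130.53°  ·
antipodal pairs: 5

count = 5; pairs: (0,3), (1,3), (1,4), (2,4), (2,5)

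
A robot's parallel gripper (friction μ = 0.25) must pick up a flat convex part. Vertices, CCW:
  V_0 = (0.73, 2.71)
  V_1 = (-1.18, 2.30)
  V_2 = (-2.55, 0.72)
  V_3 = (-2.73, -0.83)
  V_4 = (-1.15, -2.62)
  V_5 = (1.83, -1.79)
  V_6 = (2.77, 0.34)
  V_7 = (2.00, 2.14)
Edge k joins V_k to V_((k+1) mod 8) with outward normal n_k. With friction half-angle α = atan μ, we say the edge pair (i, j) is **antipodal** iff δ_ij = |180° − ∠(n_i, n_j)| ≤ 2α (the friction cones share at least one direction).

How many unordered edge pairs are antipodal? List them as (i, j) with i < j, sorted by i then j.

count = 5; pairs: (0,4), (1,5), (2,5), (3,6), (3,7)

α = atan 0.25 = 14.04°;  2α = 28.07°
n_0 = (-0.2099, +0.9777)
n_1 = (-0.7555, +0.6551)
n_2 = (-0.9933, +0.1154)
n_3 = (-0.7497, -0.6618)
n_4 = (+0.2683, -0.9633)
n_5 = (+0.9149, -0.4037)
n_6 = (+0.9194, +0.3933)
n_7 = (+0.4095, +0.9123)
  (0,1): δ = 143.04°  ·
  (0,2): δ = 108.74°  ·
  (0,3): δ = 60.68°  ·
  (0,4): δ = 3.45°  ✓
  (0,5): δ = 54.07°  ·
  (0,6): δ = 101.04°  ·
  (0,7): δ = 143.71°  ·
  (1,2): δ = 145.70°  ·
  (1,3): δ = 97.64°  ·
  (1,4): δ = 33.51°  ·
  (1,5): δ = 17.12°  ✓
  (1,6): δ = 64.09°  ·
  (1,7): δ = 106.76°  ·
  (2,3): δ = 131.94°  ·
  (2,4): δ = 67.81°  ·
  (2,5): δ = 17.19°  ✓
  (2,6): δ = 29.78°  ·
  (2,7): δ = 72.45°  ·
  (3,4): δ = 115.87°  ·
  (3,5): δ = 65.25°  ·
  (3,6): δ = 18.27°  ✓
  (3,7): δ = 24.39°  ✓
  (4,5): δ = 129.38°  ·
  (4,6): δ = 82.40°  ·
  (4,7): δ = 39.74°  ·
  (5,6): δ = 133.03°  ·
  (5,7): δ = 90.36°  ·
  (6,7): δ = 137.33°  ·
antipodal pairs: 5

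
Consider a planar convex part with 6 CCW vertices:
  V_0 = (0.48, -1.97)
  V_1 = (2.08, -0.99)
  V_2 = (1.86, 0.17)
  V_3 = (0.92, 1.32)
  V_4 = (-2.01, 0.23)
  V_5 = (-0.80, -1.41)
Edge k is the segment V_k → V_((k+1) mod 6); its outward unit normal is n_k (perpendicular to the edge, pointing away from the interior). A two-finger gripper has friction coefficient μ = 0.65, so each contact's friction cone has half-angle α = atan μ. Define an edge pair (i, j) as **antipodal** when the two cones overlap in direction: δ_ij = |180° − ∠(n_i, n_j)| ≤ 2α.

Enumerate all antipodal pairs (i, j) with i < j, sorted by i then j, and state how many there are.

α = atan 0.65 = 33.02°;  2α = 66.05°
n_0 = (+0.5223, -0.8528)
n_1 = (+0.9825, +0.1863)
n_2 = (+0.7743, +0.6329)
n_3 = (-0.3487, +0.9372)
n_4 = (-0.8047, -0.5937)
n_5 = (-0.4008, -0.9162)
  (0,1): δ = 110.75°  ·
  (0,2): δ = 82.23°  ·
  (0,3): δ = 11.08°  ✓
  (0,4): δ = 94.93°  ·
  (0,5): δ = 124.88°  ·
  (1,2): δ = 151.48°  ·
  (1,3): δ = 80.33°  ·
  (1,4): δ = 25.68°  ✓
  (1,5): δ = 55.63°  ✓
  (2,3): δ = 108.86°  ·
  (2,4): δ = 2.84°  ✓
  (2,5): δ = 27.11°  ✓
  (3,4): δ = 73.99°  ·
  (3,5): δ = 44.04°  ✓
  (4,5): δ = 150.05°  ·
antipodal pairs: 6

count = 6; pairs: (0,3), (1,4), (1,5), (2,4), (2,5), (3,5)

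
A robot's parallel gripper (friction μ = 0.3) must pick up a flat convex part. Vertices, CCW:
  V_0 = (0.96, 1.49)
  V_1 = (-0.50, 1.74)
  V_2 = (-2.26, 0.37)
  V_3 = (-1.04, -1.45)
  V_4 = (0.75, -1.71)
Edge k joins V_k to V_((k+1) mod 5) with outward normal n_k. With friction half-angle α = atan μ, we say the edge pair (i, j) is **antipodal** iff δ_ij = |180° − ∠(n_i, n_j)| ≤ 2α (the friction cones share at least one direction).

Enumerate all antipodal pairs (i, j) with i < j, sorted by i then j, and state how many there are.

α = atan 0.3 = 16.70°;  2α = 33.40°
n_0 = (+0.1688, +0.9857)
n_1 = (-0.6143, +0.7891)
n_2 = (-0.8306, -0.5568)
n_3 = (-0.1437, -0.9896)
n_4 = (+0.9979, -0.0655)
  (0,1): δ = 132.39°  ·
  (0,2): δ = 46.45°  ·
  (0,3): δ = 1.45°  ✓
  (0,4): δ = 95.96°  ·
  (1,2): δ = 94.06°  ·
  (1,3): δ = 46.16°  ·
  (1,4): δ = 48.35°  ·
  (2,3): δ = 132.10°  ·
  (2,4): δ = 37.59°  ·
  (3,4): δ = 85.49°  ·
antipodal pairs: 1

count = 1; pairs: (0,3)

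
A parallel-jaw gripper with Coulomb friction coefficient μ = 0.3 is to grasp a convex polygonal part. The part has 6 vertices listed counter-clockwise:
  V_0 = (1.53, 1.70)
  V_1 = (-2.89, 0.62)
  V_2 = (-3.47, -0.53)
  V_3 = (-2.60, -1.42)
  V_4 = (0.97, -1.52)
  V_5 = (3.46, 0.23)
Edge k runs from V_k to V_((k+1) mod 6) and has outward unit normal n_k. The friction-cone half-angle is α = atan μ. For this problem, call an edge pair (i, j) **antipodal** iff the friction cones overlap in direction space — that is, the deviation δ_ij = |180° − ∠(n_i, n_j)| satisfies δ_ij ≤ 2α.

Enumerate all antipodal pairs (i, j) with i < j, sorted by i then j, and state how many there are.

α = atan 0.3 = 16.70°;  2α = 33.40°
n_0 = (-0.2374, +0.9714)
n_1 = (-0.8929, +0.4503)
n_2 = (-0.7151, -0.6990)
n_3 = (-0.0280, -0.9996)
n_4 = (+0.5750, -0.8181)
n_5 = (+0.6059, +0.7955)
  (0,1): δ = 130.49°  ·
  (0,2): δ = 59.38°  ·
  (0,3): δ = 15.34°  ✓
  (0,4): δ = 21.37°  ✓
  (0,5): δ = 128.97°  ·
  (1,2): δ = 108.89°  ·
  (1,3): δ = 64.84°  ·
  (1,4): δ = 28.14°  ✓
  (1,5): δ = 79.47°  ·
  (2,3): δ = 135.95°  ·
  (2,4): δ = 99.25°  ·
  (2,5): δ = 8.36°  ✓
  (3,4): δ = 143.30°  ·
  (3,5): δ = 35.69°  ·
  (4,5): δ = 72.39°  ·
antipodal pairs: 4

count = 4; pairs: (0,3), (0,4), (1,4), (2,5)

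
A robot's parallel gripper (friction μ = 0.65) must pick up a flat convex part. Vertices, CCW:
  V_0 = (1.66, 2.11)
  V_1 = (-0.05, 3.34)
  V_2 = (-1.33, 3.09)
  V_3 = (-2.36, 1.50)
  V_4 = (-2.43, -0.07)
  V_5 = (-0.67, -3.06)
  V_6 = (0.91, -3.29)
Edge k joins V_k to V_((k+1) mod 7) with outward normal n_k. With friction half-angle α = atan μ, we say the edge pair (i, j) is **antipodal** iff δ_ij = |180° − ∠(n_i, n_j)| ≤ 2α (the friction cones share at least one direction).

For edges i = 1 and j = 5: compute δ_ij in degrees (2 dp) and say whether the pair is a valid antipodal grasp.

δ = 19.33°, valid

α = atan 0.65 = 33.02°;  2α = 66.05°
edge 1: e_1 = (-1.28, -0.25);  n_1 = (-0.1917, +0.9815)
edge 5: e_5 = (+1.58, -0.23);  n_5 = (-0.1441, -0.9896)
∠(n_1, n_5) = 160.67°
δ = |180° − 160.67°| = 19.33°
19.33° ≤ 2α = 66.05°  →  valid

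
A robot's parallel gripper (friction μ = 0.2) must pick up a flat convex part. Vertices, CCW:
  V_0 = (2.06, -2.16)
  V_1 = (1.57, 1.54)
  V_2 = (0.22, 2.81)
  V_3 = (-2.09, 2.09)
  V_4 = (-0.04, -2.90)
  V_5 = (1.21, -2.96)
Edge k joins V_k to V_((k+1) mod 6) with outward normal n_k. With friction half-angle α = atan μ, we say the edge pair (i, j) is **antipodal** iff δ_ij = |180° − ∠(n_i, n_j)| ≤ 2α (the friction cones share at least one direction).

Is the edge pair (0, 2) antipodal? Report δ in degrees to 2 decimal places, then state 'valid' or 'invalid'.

δ = 80.23°, invalid

α = atan 0.2 = 11.31°;  2α = 22.62°
edge 0: e_0 = (-0.49, +3.70);  n_0 = (+0.9913, +0.1313)
edge 2: e_2 = (-2.31, -0.72);  n_2 = (-0.2976, +0.9547)
∠(n_0, n_2) = 99.77°
δ = |180° − 99.77°| = 80.23°
80.23° > 2α = 22.62°  →  invalid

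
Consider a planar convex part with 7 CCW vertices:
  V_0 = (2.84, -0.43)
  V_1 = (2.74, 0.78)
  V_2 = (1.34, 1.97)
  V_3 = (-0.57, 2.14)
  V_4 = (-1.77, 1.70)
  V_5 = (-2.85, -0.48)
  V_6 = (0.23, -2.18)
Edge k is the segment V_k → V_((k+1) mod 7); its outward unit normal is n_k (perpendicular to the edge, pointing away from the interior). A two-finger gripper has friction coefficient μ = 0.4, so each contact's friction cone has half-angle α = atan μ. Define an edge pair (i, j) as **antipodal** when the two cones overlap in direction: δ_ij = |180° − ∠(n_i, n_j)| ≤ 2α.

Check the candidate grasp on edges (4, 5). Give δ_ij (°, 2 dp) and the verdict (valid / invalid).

δ = 92.54°, invalid

α = atan 0.4 = 21.80°;  2α = 43.60°
edge 4: e_4 = (-1.08, -2.18);  n_4 = (-0.8961, +0.4439)
edge 5: e_5 = (+3.08, -1.70);  n_5 = (-0.4832, -0.8755)
∠(n_4, n_5) = 87.46°
δ = |180° − 87.46°| = 92.54°
92.54° > 2α = 43.60°  →  invalid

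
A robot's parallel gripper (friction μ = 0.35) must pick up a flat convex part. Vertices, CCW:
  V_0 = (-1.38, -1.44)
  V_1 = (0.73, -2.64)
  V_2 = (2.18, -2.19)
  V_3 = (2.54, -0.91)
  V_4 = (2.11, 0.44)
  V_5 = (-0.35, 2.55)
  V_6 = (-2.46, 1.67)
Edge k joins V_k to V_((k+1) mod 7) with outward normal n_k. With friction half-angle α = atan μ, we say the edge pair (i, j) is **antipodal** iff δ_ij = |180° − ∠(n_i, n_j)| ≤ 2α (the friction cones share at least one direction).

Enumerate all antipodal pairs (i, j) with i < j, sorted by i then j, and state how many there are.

α = atan 0.35 = 19.29°;  2α = 38.58°
n_0 = (-0.4944, -0.8693)
n_1 = (+0.2964, -0.9551)
n_2 = (+0.9627, -0.2707)
n_3 = (+0.9528, +0.3035)
n_4 = (+0.6510, +0.7590)
n_5 = (-0.3849, +0.9229)
n_6 = (-0.9447, -0.3280)
  (0,1): δ = 133.13°  ·
  (0,2): δ = 76.08°  ·
  (0,3): δ = 42.70°  ·
  (0,4): δ = 10.99°  ✓
  (0,5): δ = 52.27°  ·
  (0,6): δ = 138.78°  ·
  (1,2): δ = 122.95°  ·
  (1,3): δ = 89.57°  ·
  (1,4): δ = 57.86°  ·
  (1,5): δ = 5.40°  ✓
  (1,6): δ = 91.91°  ·
  (2,3): δ = 146.62°  ·
  (2,4): δ = 114.91°  ·
  (2,5): δ = 51.65°  ·
  (2,6): δ = 34.86°  ✓
  (3,4): δ = 148.29°  ·
  (3,5): δ = 85.03°  ·
  (3,6): δ = 1.48°  ✓
  (4,5): δ = 116.74°  ·
  (4,6): δ = 30.23°  ✓
  (5,6): δ = 93.49°  ·
antipodal pairs: 5

count = 5; pairs: (0,4), (1,5), (2,6), (3,6), (4,6)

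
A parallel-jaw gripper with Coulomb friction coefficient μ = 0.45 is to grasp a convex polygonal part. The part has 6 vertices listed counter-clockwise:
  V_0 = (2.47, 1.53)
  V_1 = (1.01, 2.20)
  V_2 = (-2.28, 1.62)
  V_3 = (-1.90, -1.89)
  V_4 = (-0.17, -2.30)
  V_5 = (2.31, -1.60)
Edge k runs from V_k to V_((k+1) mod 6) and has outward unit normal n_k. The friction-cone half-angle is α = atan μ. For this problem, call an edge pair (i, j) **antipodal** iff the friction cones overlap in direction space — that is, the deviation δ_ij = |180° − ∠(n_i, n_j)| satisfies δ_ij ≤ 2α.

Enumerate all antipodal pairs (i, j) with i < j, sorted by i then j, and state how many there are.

α = atan 0.45 = 24.23°;  2α = 48.46°
n_0 = (+0.4171, +0.9089)
n_1 = (-0.1736, +0.9848)
n_2 = (-0.9942, -0.1076)
n_3 = (-0.2306, -0.9730)
n_4 = (+0.2716, -0.9624)
n_5 = (+0.9987, -0.0511)
  (0,1): δ = 145.35°  ·
  (0,2): δ = 59.17°  ·
  (0,3): δ = 11.32°  ✓
  (0,4): δ = 40.41°  ✓
  (0,5): δ = 111.72°  ·
  (1,2): δ = 93.82°  ·
  (1,3): δ = 23.33°  ✓
  (1,4): δ = 5.76°  ✓
  (1,5): δ = 77.08°  ·
  (2,3): δ = 109.51°  ·
  (2,4): δ = 80.42°  ·
  (2,5): δ = 9.11°  ✓
  (3,4): δ = 150.91°  ·
  (3,5): δ = 79.59°  ·
  (4,5): δ = 108.69°  ·
antipodal pairs: 5

count = 5; pairs: (0,3), (0,4), (1,3), (1,4), (2,5)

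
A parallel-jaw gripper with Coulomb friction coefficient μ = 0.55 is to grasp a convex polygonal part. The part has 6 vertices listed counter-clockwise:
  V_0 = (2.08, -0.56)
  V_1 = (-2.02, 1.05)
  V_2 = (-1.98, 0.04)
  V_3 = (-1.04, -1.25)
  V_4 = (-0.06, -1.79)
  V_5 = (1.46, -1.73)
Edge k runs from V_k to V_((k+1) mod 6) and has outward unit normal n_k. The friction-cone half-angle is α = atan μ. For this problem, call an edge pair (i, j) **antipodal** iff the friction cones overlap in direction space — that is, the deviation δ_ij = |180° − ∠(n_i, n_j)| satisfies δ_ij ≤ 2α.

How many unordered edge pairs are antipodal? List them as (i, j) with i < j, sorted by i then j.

count = 4; pairs: (0,2), (0,3), (0,4), (1,5)

α = atan 0.55 = 28.81°;  2α = 57.62°
n_0 = (+0.3655, +0.9308)
n_1 = (-0.9992, -0.0396)
n_2 = (-0.8082, -0.5889)
n_3 = (-0.4826, -0.8758)
n_4 = (+0.0394, -0.9992)
n_5 = (+0.8836, -0.4682)
  (0,1): δ = 66.29°  ·
  (0,2): δ = 32.48°  ✓
  (0,3): δ = 7.42°  ✓
  (0,4): δ = 23.70°  ✓
  (0,5): δ = 83.52°  ·
  (1,2): δ = 146.19°  ·
  (1,3): δ = 121.12°  ·
  (1,4): δ = 90.01°  ·
  (1,5): δ = 30.19°  ✓
  (2,3): δ = 154.94°  ·
  (2,4): δ = 123.82°  ·
  (2,5): δ = 64.00°  ·
  (3,4): δ = 148.88°  ·
  (3,5): δ = 89.06°  ·
  (4,5): δ = 120.18°  ·
antipodal pairs: 4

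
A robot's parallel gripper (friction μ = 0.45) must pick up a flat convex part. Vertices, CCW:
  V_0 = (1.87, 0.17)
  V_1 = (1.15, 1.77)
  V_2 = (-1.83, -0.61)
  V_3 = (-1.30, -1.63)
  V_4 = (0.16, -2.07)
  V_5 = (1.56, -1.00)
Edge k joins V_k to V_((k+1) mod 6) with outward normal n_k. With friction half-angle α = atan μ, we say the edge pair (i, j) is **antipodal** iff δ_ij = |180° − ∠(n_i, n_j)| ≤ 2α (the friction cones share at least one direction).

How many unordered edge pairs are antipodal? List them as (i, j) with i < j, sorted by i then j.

count = 4; pairs: (0,2), (1,4), (1,5), (2,5)

α = atan 0.45 = 24.23°;  2α = 48.46°
n_0 = (+0.9119, +0.4104)
n_1 = (-0.6241, +0.7814)
n_2 = (-0.8874, -0.4611)
n_3 = (-0.2886, -0.9575)
n_4 = (+0.6072, -0.7945)
n_5 = (+0.9666, -0.2561)
  (0,1): δ = 75.61°  ·
  (0,2): δ = 3.23°  ✓
  (0,3): δ = 49.00°  ·
  (0,4): δ = 103.16°  ·
  (0,5): δ = 140.93°  ·
  (1,2): δ = 101.16°  ·
  (1,3): δ = 55.38°  ·
  (1,4): δ = 1.22°  ✓
  (1,5): δ = 36.55°  ✓
  (2,3): δ = 134.23°  ·
  (2,4): δ = 80.07°  ·
  (2,5): δ = 42.30°  ✓
  (3,4): δ = 125.84°  ·
  (3,5): δ = 88.07°  ·
  (4,5): δ = 142.23°  ·
antipodal pairs: 4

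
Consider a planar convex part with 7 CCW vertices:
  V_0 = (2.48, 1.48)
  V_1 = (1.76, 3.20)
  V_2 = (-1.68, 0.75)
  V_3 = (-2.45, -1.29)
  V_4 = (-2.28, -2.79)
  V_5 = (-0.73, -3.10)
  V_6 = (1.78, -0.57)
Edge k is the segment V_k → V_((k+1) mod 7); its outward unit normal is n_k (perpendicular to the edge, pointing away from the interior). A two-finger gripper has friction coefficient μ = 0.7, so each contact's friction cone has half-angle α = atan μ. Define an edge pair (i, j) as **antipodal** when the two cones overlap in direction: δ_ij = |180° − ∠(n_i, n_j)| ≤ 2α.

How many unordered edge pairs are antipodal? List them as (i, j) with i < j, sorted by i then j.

α = atan 0.7 = 34.99°;  2α = 69.98°
n_0 = (+0.9224, +0.3861)
n_1 = (-0.5801, +0.8145)
n_2 = (-0.9356, +0.3531)
n_3 = (-0.9936, -0.1126)
n_4 = (-0.1961, -0.9806)
n_5 = (+0.7099, -0.7043)
n_6 = (+0.9463, -0.3231)
  (0,1): δ = 77.26°  ·
  (0,2): δ = 43.39°  ✓
  (0,3): δ = 16.25°  ✓
  (0,4): δ = 55.98°  ✓
  (0,5): δ = 112.51°  ·
  (0,6): δ = 138.43°  ·
  (1,2): δ = 146.14°  ·
  (1,3): δ = 118.99°  ·
  (1,4): δ = 46.77°  ✓
  (1,5): δ = 9.77°  ✓
  (1,6): δ = 35.69°  ✓
  (2,3): δ = 152.86°  ·
  (2,4): δ = 80.63°  ·
  (2,5): δ = 24.09°  ✓
  (2,6): δ = 1.83°  ✓
  (3,4): δ = 107.78°  ·
  (3,5): δ = 51.24°  ✓
  (3,6): δ = 25.32°  ✓
  (4,5): δ = 123.46°  ·
  (4,6): δ = 97.54°  ·
  (5,6): δ = 154.08°  ·
antipodal pairs: 10

count = 10; pairs: (0,2), (0,3), (0,4), (1,4), (1,5), (1,6), (2,5), (2,6), (3,5), (3,6)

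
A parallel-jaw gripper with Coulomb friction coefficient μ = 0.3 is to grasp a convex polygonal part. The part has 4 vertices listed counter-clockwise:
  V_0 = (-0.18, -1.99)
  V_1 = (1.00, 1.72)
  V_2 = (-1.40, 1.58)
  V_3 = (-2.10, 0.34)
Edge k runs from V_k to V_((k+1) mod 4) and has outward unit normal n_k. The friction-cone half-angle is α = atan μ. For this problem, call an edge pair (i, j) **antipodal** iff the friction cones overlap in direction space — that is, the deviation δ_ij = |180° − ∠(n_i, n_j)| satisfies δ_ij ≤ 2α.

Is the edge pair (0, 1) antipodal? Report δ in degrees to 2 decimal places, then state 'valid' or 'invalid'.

δ = 69.02°, invalid

α = atan 0.3 = 16.70°;  2α = 33.40°
edge 0: e_0 = (+1.18, +3.71);  n_0 = (+0.9530, -0.3031)
edge 1: e_1 = (-2.40, -0.14);  n_1 = (-0.0582, +0.9983)
∠(n_0, n_1) = 110.98°
δ = |180° − 110.98°| = 69.02°
69.02° > 2α = 33.40°  →  invalid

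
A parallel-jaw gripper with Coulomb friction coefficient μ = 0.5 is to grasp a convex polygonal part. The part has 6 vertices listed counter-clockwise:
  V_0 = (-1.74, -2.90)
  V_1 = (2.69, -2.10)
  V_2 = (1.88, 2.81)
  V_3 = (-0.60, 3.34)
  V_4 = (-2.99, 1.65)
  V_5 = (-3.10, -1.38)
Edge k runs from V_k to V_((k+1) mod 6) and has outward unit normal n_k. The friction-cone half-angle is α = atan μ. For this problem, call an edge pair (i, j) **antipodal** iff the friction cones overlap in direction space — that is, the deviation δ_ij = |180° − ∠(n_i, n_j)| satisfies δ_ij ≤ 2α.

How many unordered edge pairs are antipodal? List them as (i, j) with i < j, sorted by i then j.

α = atan 0.5 = 26.57°;  2α = 53.13°
n_0 = (+0.1777, -0.9841)
n_1 = (+0.9867, +0.1628)
n_2 = (+0.2090, +0.9779)
n_3 = (-0.5774, +0.8165)
n_4 = (-0.9993, +0.0363)
n_5 = (-0.7452, -0.6668)
  (0,1): δ = 90.87°  ·
  (0,2): δ = 22.30°  ✓
  (0,3): δ = 25.03°  ✓
  (0,4): δ = 77.68°  ·
  (0,5): δ = 121.58°  ·
  (1,2): δ = 111.43°  ·
  (1,3): δ = 64.10°  ·
  (1,4): δ = 11.45°  ✓
  (1,5): δ = 32.45°  ✓
  (2,3): δ = 132.67°  ·
  (2,4): δ = 80.02°  ·
  (2,5): δ = 36.12°  ✓
  (3,4): δ = 127.34°  ·
  (3,5): δ = 83.44°  ·
  (4,5): δ = 136.10°  ·
antipodal pairs: 5

count = 5; pairs: (0,2), (0,3), (1,4), (1,5), (2,5)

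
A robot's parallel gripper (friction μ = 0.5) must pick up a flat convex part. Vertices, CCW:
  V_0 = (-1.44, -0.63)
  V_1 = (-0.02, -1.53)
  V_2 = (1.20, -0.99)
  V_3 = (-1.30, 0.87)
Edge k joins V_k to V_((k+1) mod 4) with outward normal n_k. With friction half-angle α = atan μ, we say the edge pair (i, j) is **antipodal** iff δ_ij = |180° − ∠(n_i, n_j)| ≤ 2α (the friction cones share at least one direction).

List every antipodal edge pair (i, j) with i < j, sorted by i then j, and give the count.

α = atan 0.5 = 26.57°;  2α = 53.13°
n_0 = (-0.5353, -0.8446)
n_1 = (+0.4047, -0.9144)
n_2 = (+0.5969, +0.8023)
n_3 = (-0.9957, +0.0929)
  (0,1): δ = 123.76°  ·
  (0,2): δ = 4.28°  ✓
  (0,3): δ = 117.03°  ·
  (1,2): δ = 60.52°  ·
  (1,3): δ = 60.79°  ·
  (2,3): δ = 58.68°  ·
antipodal pairs: 1

count = 1; pairs: (0,2)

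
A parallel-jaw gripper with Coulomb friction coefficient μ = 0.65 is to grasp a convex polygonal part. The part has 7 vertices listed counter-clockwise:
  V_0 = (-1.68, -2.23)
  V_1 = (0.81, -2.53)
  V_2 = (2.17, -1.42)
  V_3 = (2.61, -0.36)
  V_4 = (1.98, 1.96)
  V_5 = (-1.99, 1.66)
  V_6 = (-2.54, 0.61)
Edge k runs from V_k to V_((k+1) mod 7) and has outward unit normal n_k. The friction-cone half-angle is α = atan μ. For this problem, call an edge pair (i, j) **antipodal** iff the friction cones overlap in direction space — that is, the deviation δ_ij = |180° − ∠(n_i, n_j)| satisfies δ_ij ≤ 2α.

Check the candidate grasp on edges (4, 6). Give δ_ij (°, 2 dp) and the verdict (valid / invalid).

α = atan 0.65 = 33.02°;  2α = 66.05°
edge 4: e_4 = (-3.97, -0.30);  n_4 = (-0.0754, +0.9972)
edge 6: e_6 = (+0.86, -2.84);  n_6 = (-0.9571, -0.2898)
∠(n_4, n_6) = 102.53°
δ = |180° − 102.53°| = 77.47°
77.47° > 2α = 66.05°  →  invalid

δ = 77.47°, invalid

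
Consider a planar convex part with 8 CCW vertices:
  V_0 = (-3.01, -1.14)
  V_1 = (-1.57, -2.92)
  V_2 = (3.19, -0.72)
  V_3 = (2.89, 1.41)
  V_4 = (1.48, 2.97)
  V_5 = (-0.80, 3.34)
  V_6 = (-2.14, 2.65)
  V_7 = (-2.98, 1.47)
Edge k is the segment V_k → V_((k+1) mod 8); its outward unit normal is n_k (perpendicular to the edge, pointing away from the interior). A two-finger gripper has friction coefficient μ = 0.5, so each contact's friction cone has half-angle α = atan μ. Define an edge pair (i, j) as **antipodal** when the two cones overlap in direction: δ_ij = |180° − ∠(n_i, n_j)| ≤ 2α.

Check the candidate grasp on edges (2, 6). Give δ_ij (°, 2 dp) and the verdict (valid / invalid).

δ = 43.46°, valid

α = atan 0.5 = 26.57°;  2α = 53.13°
edge 2: e_2 = (-0.30, +2.13);  n_2 = (+0.9902, +0.1395)
edge 6: e_6 = (-0.84, -1.18);  n_6 = (-0.8147, +0.5799)
∠(n_2, n_6) = 136.54°
δ = |180° − 136.54°| = 43.46°
43.46° ≤ 2α = 53.13°  →  valid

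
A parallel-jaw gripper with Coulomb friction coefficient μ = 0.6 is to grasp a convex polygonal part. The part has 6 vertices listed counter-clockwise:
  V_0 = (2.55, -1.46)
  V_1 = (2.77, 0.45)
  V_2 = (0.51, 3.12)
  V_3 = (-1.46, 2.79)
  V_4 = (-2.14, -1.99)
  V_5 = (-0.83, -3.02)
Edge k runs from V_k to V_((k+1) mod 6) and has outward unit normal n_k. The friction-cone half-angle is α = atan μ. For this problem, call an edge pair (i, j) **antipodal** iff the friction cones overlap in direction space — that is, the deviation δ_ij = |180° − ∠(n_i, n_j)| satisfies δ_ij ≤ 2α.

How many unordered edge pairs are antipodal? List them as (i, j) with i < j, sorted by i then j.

count = 7; pairs: (0,3), (0,4), (1,3), (1,4), (2,4), (2,5), (3,5)

α = atan 0.6 = 30.96°;  2α = 61.93°
n_0 = (+0.9934, -0.1144)
n_1 = (+0.7633, +0.6461)
n_2 = (-0.1652, +0.9863)
n_3 = (-0.9900, +0.1408)
n_4 = (-0.6181, -0.7861)
n_5 = (+0.4191, -0.9080)
  (0,1): δ = 133.18°  ·
  (0,2): δ = 73.92°  ·
  (0,3): δ = 1.53°  ✓
  (0,4): δ = 58.39°  ✓
  (0,5): δ = 121.35°  ·
  (1,2): δ = 120.74°  ·
  (1,3): δ = 48.34°  ✓
  (1,4): δ = 11.58°  ✓
  (1,5): δ = 74.53°  ·
  (2,3): δ = 107.61°  ·
  (2,4): δ = 47.69°  ✓
  (2,5): δ = 15.27°  ✓
  (3,4): δ = 120.08°  ·
  (3,5): δ = 57.13°  ✓
  (4,5): δ = 117.05°  ·
antipodal pairs: 7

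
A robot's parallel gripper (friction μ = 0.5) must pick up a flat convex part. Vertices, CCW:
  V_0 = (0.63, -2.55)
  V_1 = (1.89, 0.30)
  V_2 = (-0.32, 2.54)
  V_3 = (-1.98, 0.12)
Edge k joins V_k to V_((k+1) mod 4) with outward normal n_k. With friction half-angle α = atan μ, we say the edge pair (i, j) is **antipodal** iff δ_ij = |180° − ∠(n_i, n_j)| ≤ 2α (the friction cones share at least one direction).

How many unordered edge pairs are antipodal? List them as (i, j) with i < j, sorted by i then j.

count = 2; pairs: (0,2), (1,3)

α = atan 0.5 = 26.57°;  2α = 53.13°
n_0 = (+0.9146, -0.4044)
n_1 = (+0.7119, +0.7023)
n_2 = (-0.8246, +0.5657)
n_3 = (-0.7151, -0.6990)
  (0,1): δ = 111.54°  ·
  (0,2): δ = 10.60°  ✓
  (0,3): δ = 68.20°  ·
  (1,2): δ = 79.06°  ·
  (1,3): δ = 0.26°  ✓
  (2,3): δ = 101.20°  ·
antipodal pairs: 2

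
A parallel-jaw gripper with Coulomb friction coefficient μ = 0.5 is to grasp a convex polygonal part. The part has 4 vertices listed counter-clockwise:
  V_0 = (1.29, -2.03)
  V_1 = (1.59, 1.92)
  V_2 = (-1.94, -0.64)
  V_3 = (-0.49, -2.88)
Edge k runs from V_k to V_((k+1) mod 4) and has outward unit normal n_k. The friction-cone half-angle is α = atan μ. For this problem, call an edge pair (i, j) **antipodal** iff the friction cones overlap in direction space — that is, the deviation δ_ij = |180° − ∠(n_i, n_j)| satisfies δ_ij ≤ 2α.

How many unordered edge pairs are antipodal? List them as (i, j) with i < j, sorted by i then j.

α = atan 0.5 = 26.57°;  2α = 53.13°
n_0 = (+0.9971, -0.0757)
n_1 = (-0.5871, +0.8095)
n_2 = (-0.8395, -0.5434)
n_3 = (+0.4309, -0.9024)
  (0,1): δ = 49.71°  ✓
  (0,2): δ = 37.26°  ✓
  (0,3): δ = 119.87°  ·
  (1,2): δ = 93.03°  ·
  (1,3): δ = 10.42°  ✓
  (2,3): δ = 97.39°  ·
antipodal pairs: 3

count = 3; pairs: (0,1), (0,2), (1,3)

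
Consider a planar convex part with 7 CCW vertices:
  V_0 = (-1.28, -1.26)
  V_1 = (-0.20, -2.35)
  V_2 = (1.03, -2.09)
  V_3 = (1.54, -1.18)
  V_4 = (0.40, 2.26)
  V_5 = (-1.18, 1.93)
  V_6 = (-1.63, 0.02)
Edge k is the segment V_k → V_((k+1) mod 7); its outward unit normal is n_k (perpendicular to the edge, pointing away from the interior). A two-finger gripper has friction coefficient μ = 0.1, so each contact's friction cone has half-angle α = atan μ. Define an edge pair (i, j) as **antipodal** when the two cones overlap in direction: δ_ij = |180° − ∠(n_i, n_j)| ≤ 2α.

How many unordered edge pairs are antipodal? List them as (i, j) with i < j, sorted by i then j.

count = 2; pairs: (1,4), (3,6)

α = atan 0.1 = 5.71°;  2α = 11.42°
n_0 = (-0.7104, -0.7038)
n_1 = (+0.2068, -0.9784)
n_2 = (+0.8723, -0.4889)
n_3 = (+0.9492, +0.3146)
n_4 = (-0.2044, +0.9789)
n_5 = (-0.9734, +0.2293)
n_6 = (-0.9646, -0.2638)
  (0,1): δ = 122.80°  ·
  (0,2): δ = 74.00°  ·
  (0,3): δ = 26.40°  ·
  (0,4): δ = 57.06°  ·
  (0,5): δ = 122.01°  ·
  (0,6): δ = 150.56°  ·
  (1,2): δ = 131.20°  ·
  (1,3): δ = 83.60°  ·
  (1,4): δ = 0.14°  ✓
  (1,5): δ = 64.81°  ·
  (1,6): δ = 93.36°  ·
  (2,3): δ = 132.40°  ·
  (2,4): δ = 48.93°  ·
  (2,5): δ = 16.01°  ·
  (2,6): δ = 44.56°  ·
  (3,4): δ = 96.54°  ·
  (3,5): δ = 31.59°  ·
  (3,6): δ = 3.04°  ✓
  (4,5): δ = 115.05°  ·
  (4,6): δ = 86.50°  ·
  (5,6): δ = 151.45°  ·
antipodal pairs: 2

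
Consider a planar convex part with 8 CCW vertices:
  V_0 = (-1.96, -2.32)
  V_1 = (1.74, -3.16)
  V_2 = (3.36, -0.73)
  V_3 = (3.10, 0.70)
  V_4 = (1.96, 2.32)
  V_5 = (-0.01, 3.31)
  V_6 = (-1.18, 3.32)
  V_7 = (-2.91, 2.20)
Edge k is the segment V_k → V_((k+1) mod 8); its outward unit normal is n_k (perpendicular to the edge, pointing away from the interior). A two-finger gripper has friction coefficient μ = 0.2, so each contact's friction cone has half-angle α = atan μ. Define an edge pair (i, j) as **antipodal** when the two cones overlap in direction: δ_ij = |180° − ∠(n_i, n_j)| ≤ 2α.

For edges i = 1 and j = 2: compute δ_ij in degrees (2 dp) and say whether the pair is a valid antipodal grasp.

δ = 136.01°, invalid

α = atan 0.2 = 11.31°;  2α = 22.62°
edge 1: e_1 = (+1.62, +2.43);  n_1 = (+0.8321, -0.5547)
edge 2: e_2 = (-0.26, +1.43);  n_2 = (+0.9839, +0.1789)
∠(n_1, n_2) = 43.99°
δ = |180° − 43.99°| = 136.01°
136.01° > 2α = 22.62°  →  invalid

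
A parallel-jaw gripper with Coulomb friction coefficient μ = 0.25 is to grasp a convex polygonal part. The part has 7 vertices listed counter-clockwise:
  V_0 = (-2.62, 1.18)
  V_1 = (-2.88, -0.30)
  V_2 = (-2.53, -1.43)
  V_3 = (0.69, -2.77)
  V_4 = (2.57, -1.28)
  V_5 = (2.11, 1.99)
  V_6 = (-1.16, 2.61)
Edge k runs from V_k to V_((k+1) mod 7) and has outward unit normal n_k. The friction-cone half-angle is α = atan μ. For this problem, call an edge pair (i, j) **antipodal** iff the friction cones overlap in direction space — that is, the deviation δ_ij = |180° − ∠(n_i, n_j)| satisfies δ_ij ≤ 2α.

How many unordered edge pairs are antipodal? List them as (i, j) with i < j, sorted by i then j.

count = 4; pairs: (0,4), (1,4), (2,5), (3,6)

α = atan 0.25 = 14.04°;  2α = 28.07°
n_0 = (-0.9849, +0.1730)
n_1 = (-0.9552, -0.2959)
n_2 = (-0.3842, -0.9232)
n_3 = (+0.6211, -0.7837)
n_4 = (+0.9903, +0.1393)
n_5 = (+0.1863, +0.9825)
n_6 = (-0.6997, +0.7144)
  (0,1): δ = 152.83°  ·
  (0,2): δ = 102.63°  ·
  (0,3): δ = 41.64°  ·
  (0,4): δ = 17.97°  ✓
  (0,5): δ = 89.23°  ·
  (0,6): δ = 144.37°  ·
  (1,2): δ = 129.80°  ·
  (1,3): δ = 68.81°  ·
  (1,4): δ = 9.20°  ✓
  (1,5): δ = 62.05°  ·
  (1,6): δ = 117.20°  ·
  (2,3): δ = 119.01°  ·
  (2,4): δ = 59.40°  ·
  (2,5): δ = 11.86°  ✓
  (2,6): δ = 67.00°  ·
  (3,4): δ = 120.39°  ·
  (3,5): δ = 49.13°  ·
  (3,6): δ = 6.01°  ✓
  (4,5): δ = 108.74°  ·
  (4,6): δ = 53.60°  ·
  (5,6): δ = 124.86°  ·
antipodal pairs: 4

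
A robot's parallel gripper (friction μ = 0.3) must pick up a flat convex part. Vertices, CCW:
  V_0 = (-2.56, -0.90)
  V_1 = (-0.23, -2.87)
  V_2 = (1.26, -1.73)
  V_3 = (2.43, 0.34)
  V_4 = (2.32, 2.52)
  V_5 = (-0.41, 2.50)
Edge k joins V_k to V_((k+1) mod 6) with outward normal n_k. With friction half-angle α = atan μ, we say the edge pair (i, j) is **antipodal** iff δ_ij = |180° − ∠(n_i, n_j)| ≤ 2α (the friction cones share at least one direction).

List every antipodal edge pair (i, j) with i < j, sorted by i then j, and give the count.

α = atan 0.3 = 16.70°;  2α = 33.40°
n_0 = (-0.6456, -0.7636)
n_1 = (+0.6076, -0.7942)
n_2 = (+0.8706, -0.4921)
n_3 = (+0.9987, +0.0504)
n_4 = (-0.0073, +1.0000)
n_5 = (-0.8452, +0.5345)
  (0,1): δ = 102.37°  ·
  (0,2): δ = 79.26°  ·
  (0,3): δ = 46.90°  ·
  (0,4): δ = 40.63°  ·
  (0,5): δ = 97.91°  ·
  (1,2): δ = 156.90°  ·
  (1,3): δ = 124.53°  ·
  (1,4): δ = 37.00°  ·
  (1,5): δ = 20.27°  ✓
  (2,3): δ = 147.64°  ·
  (2,4): δ = 60.10°  ·
  (2,5): δ = 2.83°  ✓
  (3,4): δ = 92.47°  ·
  (3,5): δ = 35.20°  ·
  (4,5): δ = 122.73°  ·
antipodal pairs: 2

count = 2; pairs: (1,5), (2,5)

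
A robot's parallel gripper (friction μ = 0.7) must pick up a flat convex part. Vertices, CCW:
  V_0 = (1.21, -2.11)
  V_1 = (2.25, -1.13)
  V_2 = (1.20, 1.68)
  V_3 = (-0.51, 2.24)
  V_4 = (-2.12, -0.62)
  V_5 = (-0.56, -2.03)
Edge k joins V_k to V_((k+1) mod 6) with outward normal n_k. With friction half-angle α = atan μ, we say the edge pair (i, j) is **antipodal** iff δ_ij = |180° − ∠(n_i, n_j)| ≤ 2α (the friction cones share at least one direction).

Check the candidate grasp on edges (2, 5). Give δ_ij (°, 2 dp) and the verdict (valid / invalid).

δ = 15.54°, valid

α = atan 0.7 = 34.99°;  2α = 69.98°
edge 2: e_2 = (-1.71, +0.56);  n_2 = (+0.3112, +0.9503)
edge 5: e_5 = (+1.77, -0.08);  n_5 = (-0.0452, -0.9990)
∠(n_2, n_5) = 164.46°
δ = |180° − 164.46°| = 15.54°
15.54° ≤ 2α = 69.98°  →  valid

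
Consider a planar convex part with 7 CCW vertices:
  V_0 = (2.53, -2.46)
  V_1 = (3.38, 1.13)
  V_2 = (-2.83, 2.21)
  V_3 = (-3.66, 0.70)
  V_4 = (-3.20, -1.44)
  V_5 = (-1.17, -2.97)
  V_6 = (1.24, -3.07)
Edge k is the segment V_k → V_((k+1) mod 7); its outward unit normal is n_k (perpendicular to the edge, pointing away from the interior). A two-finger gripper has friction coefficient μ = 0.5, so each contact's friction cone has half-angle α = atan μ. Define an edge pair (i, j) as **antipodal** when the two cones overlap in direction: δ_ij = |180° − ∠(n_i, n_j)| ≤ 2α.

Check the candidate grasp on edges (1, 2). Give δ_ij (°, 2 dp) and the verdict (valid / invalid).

δ = 108.93°, invalid

α = atan 0.5 = 26.57°;  2α = 53.13°
edge 1: e_1 = (-6.21, +1.08);  n_1 = (+0.1713, +0.9852)
edge 2: e_2 = (-0.83, -1.51);  n_2 = (-0.8763, +0.4817)
∠(n_1, n_2) = 71.07°
δ = |180° − 71.07°| = 108.93°
108.93° > 2α = 53.13°  →  invalid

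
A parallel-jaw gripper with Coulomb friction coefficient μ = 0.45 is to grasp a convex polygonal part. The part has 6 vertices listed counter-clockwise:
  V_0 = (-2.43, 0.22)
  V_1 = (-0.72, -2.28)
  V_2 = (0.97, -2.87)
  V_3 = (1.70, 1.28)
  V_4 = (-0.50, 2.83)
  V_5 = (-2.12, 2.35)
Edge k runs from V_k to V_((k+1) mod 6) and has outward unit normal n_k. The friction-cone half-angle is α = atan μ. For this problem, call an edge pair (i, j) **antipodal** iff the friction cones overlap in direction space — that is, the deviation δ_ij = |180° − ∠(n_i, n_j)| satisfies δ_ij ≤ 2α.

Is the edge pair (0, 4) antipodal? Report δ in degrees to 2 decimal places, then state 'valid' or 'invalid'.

δ = 72.13°, invalid

α = atan 0.45 = 24.23°;  2α = 48.46°
edge 0: e_0 = (+1.71, -2.50);  n_0 = (-0.8254, -0.5646)
edge 4: e_4 = (-1.62, -0.48);  n_4 = (-0.2841, +0.9588)
∠(n_0, n_4) = 107.87°
δ = |180° − 107.87°| = 72.13°
72.13° > 2α = 48.46°  →  invalid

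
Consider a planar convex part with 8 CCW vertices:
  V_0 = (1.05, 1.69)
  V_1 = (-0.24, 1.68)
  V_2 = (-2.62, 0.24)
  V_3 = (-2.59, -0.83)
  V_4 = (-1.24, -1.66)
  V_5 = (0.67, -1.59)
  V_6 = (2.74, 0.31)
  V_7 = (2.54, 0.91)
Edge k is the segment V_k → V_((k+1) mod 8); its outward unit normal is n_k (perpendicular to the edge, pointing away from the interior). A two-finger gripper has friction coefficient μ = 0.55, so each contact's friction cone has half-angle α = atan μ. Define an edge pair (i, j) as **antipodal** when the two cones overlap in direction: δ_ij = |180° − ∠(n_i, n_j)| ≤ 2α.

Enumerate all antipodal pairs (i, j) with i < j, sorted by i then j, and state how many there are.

count = 10; pairs: (0,3), (0,4), (0,5), (1,4), (1,5), (2,5), (2,6), (3,6), (3,7), (4,7)

α = atan 0.55 = 28.81°;  2α = 57.62°
n_0 = (-0.0078, +1.0000)
n_1 = (-0.5177, +0.8556)
n_2 = (-0.9996, -0.0280)
n_3 = (-0.5237, -0.8519)
n_4 = (+0.0366, -0.9993)
n_5 = (+0.6762, -0.7367)
n_6 = (+0.9487, +0.3162)
n_7 = (+0.4638, +0.8859)
  (0,1): δ = 149.27°  ·
  (0,2): δ = 88.84°  ·
  (0,3): δ = 32.03°  ✓
  (0,4): δ = 1.65°  ✓
  (0,5): δ = 42.10°  ✓
  (0,6): δ = 107.99°  ·
  (0,7): δ = 151.92°  ·
  (1,2): δ = 119.57°  ·
  (1,3): δ = 62.76°  ·
  (1,4): δ = 29.08°  ✓
  (1,5): δ = 11.37°  ✓
  (1,6): δ = 77.26°  ·
  (1,7): δ = 121.19°  ·
  (2,3): δ = 123.19°  ·
  (2,4): δ = 89.51°  ·
  (2,5): δ = 49.06°  ✓
  (2,6): δ = 16.83°  ✓
  (2,7): δ = 60.76°  ·
  (3,4): δ = 146.32°  ·
  (3,5): δ = 105.87°  ·
  (3,6): δ = 39.98°  ✓
  (3,7): δ = 3.95°  ✓
  (4,5): δ = 139.55°  ·
  (4,6): δ = 73.66°  ·
  (4,7): δ = 29.73°  ✓
  (5,6): δ = 114.11°  ·
  (5,7): δ = 70.18°  ·
  (6,7): δ = 136.07°  ·
antipodal pairs: 10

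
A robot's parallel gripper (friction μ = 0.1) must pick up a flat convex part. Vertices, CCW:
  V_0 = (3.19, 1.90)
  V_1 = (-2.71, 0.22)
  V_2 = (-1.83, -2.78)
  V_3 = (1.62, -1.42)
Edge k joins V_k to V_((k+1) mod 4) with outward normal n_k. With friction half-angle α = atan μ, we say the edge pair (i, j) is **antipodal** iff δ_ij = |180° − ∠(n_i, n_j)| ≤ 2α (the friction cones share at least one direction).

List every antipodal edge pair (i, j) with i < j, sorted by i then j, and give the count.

count = 1; pairs: (0,2)

α = atan 0.1 = 5.71°;  2α = 11.42°
n_0 = (-0.2739, +0.9618)
n_1 = (-0.9596, -0.2815)
n_2 = (+0.3667, -0.9303)
n_3 = (+0.9040, -0.4275)
  (0,1): δ = 89.55°  ·
  (0,2): δ = 5.62°  ✓
  (0,3): δ = 48.80°  ·
  (1,2): δ = 84.83°  ·
  (1,3): δ = 41.66°  ·
  (2,3): δ = 136.82°  ·
antipodal pairs: 1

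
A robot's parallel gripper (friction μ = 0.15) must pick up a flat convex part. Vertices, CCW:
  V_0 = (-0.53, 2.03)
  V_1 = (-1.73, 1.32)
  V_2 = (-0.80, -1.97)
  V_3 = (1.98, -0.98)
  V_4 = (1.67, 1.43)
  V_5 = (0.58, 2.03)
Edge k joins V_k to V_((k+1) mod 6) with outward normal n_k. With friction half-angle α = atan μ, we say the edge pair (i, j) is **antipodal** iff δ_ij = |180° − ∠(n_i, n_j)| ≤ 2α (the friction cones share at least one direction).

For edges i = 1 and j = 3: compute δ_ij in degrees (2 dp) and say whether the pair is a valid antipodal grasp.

δ = 8.45°, valid

α = atan 0.15 = 8.53°;  2α = 17.06°
edge 1: e_1 = (+0.93, -3.29);  n_1 = (-0.9623, -0.2720)
edge 3: e_3 = (-0.31, +2.41);  n_3 = (+0.9918, +0.1276)
∠(n_1, n_3) = 171.55°
δ = |180° − 171.55°| = 8.45°
8.45° ≤ 2α = 17.06°  →  valid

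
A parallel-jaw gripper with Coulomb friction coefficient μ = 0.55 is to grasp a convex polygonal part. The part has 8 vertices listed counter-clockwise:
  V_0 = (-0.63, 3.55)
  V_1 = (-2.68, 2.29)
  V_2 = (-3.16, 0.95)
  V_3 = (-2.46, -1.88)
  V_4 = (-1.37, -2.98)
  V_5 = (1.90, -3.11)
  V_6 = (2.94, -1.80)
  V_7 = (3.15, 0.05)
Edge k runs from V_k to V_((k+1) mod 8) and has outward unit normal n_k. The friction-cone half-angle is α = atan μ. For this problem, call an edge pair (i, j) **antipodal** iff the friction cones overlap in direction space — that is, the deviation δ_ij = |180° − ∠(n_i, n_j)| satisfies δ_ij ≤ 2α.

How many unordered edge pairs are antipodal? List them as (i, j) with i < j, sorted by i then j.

count = 11; pairs: (0,4), (0,5), (0,6), (1,5), (1,6), (2,5), (2,6), (2,7), (3,6), (3,7), (4,7)

α = atan 0.55 = 28.81°;  2α = 57.62°
n_0 = (-0.5236, +0.8519)
n_1 = (-0.9414, +0.3372)
n_2 = (-0.9707, -0.2401)
n_3 = (-0.7103, -0.7039)
n_4 = (-0.0397, -0.9992)
n_5 = (+0.7832, -0.6218)
n_6 = (+0.9936, -0.1128)
n_7 = (+0.6794, +0.7338)
  (0,1): δ = 141.28°  ·
  (0,2): δ = 107.68°  ·
  (0,3): δ = 76.84°  ·
  (0,4): δ = 33.85°  ✓
  (0,5): δ = 19.98°  ✓
  (0,6): δ = 51.95°  ✓
  (0,7): δ = 105.63°  ·
  (1,2): δ = 146.40°  ·
  (1,3): δ = 115.55°  ·
  (1,4): δ = 72.57°  ·
  (1,5): δ = 18.74°  ✓
  (1,6): δ = 13.23°  ✓
  (1,7): δ = 66.91°  ·
  (2,3): δ = 149.15°  ·
  (2,4): δ = 106.17°  ·
  (2,5): δ = 52.34°  ✓
  (2,6): δ = 20.37°  ✓
  (2,7): δ = 33.31°  ✓
  (3,4): δ = 137.01°  ·
  (3,5): δ = 83.18°  ·
  (3,6): δ = 51.21°  ✓
  (3,7): δ = 2.46°  ✓
  (4,5): δ = 126.17°  ·
  (4,6): δ = 94.20°  ·
  (4,7): δ = 40.52°  ✓
  (5,6): δ = 148.03°  ·
  (5,7): δ = 94.35°  ·
  (6,7): δ = 126.32°  ·
antipodal pairs: 11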